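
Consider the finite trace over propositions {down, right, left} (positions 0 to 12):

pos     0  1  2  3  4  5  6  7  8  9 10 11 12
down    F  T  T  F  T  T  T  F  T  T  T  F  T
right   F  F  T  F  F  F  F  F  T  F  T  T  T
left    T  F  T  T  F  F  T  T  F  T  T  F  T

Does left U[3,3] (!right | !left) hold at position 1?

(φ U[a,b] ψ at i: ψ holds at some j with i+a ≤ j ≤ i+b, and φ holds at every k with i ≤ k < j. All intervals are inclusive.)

Need some j in [4,4] with (!right | !left), and left at every k in [1,j-1].
  j=4: (!right | !left) holds, but left fails at k=1 → not this j.
No j in the window works → until fails.

Does not hold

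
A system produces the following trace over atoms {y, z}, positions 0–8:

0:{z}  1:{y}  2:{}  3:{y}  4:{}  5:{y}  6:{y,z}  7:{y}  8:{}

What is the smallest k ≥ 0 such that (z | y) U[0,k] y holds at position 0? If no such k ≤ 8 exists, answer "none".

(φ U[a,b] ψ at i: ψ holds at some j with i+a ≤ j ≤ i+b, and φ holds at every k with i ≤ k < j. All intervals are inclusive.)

Need earliest j ≥ 0 with y, and (z | y) at every k in [0,j-1].
  j=0: rhs fails.
  j=1: rhs holds; lhs holds on [0,0]. k = 1.

1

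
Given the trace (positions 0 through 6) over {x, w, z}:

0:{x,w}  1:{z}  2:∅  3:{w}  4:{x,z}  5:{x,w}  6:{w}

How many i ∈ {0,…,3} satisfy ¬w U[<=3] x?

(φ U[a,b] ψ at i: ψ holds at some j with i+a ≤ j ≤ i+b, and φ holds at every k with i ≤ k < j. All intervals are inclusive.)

1

Evaluate at each i in [0,3]:
  i=0: ✓ (rhs at j=0)
  i=1: ✗ (lhs fails at k=3 before rhs at j=4)
  i=2: ✗ (lhs fails at k=3 before rhs at j=4)
  i=3: ✗ (lhs fails at k=3 before rhs at j=4)
Positions where it holds: {0} → 1.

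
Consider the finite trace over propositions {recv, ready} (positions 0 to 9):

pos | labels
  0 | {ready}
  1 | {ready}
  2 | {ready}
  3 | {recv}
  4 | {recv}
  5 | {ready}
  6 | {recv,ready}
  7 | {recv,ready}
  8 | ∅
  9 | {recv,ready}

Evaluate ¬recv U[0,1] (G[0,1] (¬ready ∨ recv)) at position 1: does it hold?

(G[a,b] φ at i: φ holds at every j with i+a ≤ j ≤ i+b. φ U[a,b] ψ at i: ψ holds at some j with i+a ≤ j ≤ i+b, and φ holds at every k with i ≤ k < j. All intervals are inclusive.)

False

Need some j in [1,2] with G[0,1] (¬ready ∨ recv), and ¬recv at every k in [1,j-1].
  j=1: G[0,1] (¬ready ∨ recv) — fails at 1.
  j=2: G[0,1] (¬ready ∨ recv) — fails at 2.
No j in the window works → until fails.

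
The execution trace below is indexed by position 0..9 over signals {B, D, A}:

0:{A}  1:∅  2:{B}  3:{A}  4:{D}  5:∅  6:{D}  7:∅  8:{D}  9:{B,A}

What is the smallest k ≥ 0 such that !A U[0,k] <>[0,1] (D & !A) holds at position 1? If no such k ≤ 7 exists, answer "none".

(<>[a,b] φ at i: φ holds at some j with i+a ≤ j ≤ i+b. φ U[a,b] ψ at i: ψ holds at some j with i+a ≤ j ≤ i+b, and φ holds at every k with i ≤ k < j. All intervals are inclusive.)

Need earliest j ≥ 1 with <>[0,1] (D & !A), and !A at every k in [1,j-1].
  j=1: rhs fails.
  j=2: rhs fails.
  j=3: rhs holds; lhs holds on [1,2]. k = 2.

2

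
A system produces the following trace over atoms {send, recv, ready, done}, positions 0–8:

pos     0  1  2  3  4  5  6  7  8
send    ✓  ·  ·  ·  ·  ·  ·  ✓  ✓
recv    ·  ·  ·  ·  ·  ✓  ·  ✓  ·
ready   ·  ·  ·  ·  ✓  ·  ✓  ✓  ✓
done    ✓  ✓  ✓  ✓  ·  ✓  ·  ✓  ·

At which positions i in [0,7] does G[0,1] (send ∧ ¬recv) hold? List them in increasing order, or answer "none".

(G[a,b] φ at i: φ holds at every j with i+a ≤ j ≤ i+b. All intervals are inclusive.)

Evaluate at each i in [0,7]:
  i=0: ✗ (fails at j=1)
  i=1: ✗ (fails at j=1)
  i=2: ✗ (fails at j=2)
  i=3: ✗ (fails at j=3)
  i=4: ✗ (fails at j=4)
  i=5: ✗ (fails at j=5)
  i=6: ✗ (fails at j=6)
  i=7: ✗ (fails at j=7)

none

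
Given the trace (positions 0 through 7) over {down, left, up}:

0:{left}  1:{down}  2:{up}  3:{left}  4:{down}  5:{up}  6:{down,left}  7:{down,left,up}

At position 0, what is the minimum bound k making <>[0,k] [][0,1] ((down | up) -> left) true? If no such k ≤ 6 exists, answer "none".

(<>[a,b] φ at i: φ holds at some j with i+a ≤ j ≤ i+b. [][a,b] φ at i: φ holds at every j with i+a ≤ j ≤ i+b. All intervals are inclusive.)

6

Scan j = 0,1,… for [][0,1] ((down | up) -> left):
  j=0: fails
  j=1: fails
  j=2: fails
  j=3: fails
  j=4: fails
  j=5: fails
  j=6: holds
First hit at j=6, so smallest k = 6-0 = 6.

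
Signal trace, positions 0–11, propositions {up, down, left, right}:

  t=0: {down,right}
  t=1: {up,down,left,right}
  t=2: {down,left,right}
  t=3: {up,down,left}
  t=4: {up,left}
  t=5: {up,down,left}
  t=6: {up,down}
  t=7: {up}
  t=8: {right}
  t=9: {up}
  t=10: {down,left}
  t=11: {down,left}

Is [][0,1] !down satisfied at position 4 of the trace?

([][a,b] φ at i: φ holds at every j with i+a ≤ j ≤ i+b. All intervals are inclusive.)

No

Check !down at every j in [4,5]:
  j=4: true
  j=5: false
Fails at j=5 → formula fails.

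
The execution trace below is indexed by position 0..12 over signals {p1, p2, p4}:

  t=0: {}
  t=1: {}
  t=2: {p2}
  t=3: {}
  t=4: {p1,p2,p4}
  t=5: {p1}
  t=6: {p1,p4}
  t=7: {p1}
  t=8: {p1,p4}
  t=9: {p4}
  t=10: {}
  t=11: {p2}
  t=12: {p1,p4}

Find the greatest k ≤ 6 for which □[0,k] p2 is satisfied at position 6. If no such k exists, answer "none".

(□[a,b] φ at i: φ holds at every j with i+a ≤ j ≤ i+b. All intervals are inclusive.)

p2 must hold from j=6 onward; find where it first fails.
  j=6: fails → no k works.

none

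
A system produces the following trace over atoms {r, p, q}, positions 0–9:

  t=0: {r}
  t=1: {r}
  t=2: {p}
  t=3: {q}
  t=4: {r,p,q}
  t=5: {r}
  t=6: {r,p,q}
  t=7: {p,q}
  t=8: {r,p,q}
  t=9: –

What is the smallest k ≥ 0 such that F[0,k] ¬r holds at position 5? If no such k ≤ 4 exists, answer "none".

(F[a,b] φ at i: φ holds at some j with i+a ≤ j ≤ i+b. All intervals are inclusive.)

Scan j = 5,6,… for ¬r:
  j=5: fails
  j=6: fails
  j=7: holds
First hit at j=7, so smallest k = 7-5 = 2.

2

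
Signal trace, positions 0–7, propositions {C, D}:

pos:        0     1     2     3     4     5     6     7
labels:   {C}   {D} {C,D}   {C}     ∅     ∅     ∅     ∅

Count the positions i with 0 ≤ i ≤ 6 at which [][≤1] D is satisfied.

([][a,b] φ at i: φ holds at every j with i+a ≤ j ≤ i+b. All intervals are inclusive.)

Evaluate at each i in [0,6]:
  i=0: ✗ (fails at j=0)
  i=1: ✓ (all of [1,2])
  i=2: ✗ (fails at j=3)
  i=3: ✗ (fails at j=3)
  i=4: ✗ (fails at j=4)
  i=5: ✗ (fails at j=5)
  i=6: ✗ (fails at j=6)
Positions where it holds: {1} → 1.

1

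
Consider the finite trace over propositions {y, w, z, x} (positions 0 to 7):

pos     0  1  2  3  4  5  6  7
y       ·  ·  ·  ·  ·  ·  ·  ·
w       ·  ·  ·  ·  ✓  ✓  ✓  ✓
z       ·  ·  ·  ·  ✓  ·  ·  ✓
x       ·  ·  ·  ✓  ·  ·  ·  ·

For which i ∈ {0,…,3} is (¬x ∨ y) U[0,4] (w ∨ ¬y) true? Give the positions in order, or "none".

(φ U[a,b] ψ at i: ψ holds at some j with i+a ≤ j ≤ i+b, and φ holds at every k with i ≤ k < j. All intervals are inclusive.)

Evaluate at each i in [0,3]:
  i=0: ✓ (rhs at j=0)
  i=1: ✓ (rhs at j=1)
  i=2: ✓ (rhs at j=2)
  i=3: ✓ (rhs at j=3)

0, 1, 2, 3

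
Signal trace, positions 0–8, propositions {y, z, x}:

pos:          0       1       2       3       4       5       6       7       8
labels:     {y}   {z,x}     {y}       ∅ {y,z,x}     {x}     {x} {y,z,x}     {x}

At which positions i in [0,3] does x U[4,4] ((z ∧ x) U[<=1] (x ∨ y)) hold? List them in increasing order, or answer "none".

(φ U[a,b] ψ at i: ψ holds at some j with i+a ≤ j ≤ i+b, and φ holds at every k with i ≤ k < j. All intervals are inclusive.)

none

Evaluate at each i in [0,3]:
  i=0: ✗ (lhs fails at k=0 before rhs at j=4)
  i=1: ✗ (lhs fails at k=2 before rhs at j=5)
  i=2: ✗ (lhs fails at k=2 before rhs at j=6)
  i=3: ✗ (lhs fails at k=3 before rhs at j=7)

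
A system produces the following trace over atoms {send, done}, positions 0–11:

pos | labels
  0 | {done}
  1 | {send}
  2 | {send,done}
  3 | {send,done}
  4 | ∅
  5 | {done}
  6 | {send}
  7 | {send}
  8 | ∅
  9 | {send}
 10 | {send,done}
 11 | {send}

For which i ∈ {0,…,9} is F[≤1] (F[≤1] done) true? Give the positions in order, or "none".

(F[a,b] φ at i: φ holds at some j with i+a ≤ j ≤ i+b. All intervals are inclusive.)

Evaluate at each i in [0,9]:
  i=0: ✓ (witness j=0)
  i=1: ✓ (witness j=1)
  i=2: ✓ (witness j=2)
  i=3: ✓ (witness j=3)
  i=4: ✓ (witness j=4)
  i=5: ✓ (witness j=5)
  i=6: ✗ (none in [6,7])
  i=7: ✗ (none in [7,8])
  i=8: ✓ (witness j=9)
  i=9: ✓ (witness j=9)

0, 1, 2, 3, 4, 5, 8, 9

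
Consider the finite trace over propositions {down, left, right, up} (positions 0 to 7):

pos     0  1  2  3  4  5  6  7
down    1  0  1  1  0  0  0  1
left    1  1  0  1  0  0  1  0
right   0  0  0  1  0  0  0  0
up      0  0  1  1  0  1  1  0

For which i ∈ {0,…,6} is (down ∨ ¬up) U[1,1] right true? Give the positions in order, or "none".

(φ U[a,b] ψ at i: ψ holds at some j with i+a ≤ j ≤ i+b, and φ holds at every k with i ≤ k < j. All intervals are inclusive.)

2

Evaluate at each i in [0,6]:
  i=0: ✗ (no rhs in [1,1])
  i=1: ✗ (no rhs in [2,2])
  i=2: ✓ (rhs at j=3; lhs holds on [2,2])
  i=3: ✗ (no rhs in [4,4])
  i=4: ✗ (no rhs in [5,5])
  i=5: ✗ (no rhs in [6,6])
  i=6: ✗ (no rhs in [7,7])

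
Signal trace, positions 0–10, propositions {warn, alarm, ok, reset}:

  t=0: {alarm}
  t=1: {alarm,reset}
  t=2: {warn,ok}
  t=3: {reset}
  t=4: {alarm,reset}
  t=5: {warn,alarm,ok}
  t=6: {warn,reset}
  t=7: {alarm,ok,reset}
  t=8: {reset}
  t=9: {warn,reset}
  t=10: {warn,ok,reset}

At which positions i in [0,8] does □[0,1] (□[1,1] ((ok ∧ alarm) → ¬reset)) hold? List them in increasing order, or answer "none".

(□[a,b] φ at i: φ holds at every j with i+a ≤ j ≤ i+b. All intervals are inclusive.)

0, 1, 2, 3, 4, 7, 8

Evaluate at each i in [0,8]:
  i=0: ✓ (all of [0,1])
  i=1: ✓ (all of [1,2])
  i=2: ✓ (all of [2,3])
  i=3: ✓ (all of [3,4])
  i=4: ✓ (all of [4,5])
  i=5: ✗ (fails at j=6)
  i=6: ✗ (fails at j=6)
  i=7: ✓ (all of [7,8])
  i=8: ✓ (all of [8,9])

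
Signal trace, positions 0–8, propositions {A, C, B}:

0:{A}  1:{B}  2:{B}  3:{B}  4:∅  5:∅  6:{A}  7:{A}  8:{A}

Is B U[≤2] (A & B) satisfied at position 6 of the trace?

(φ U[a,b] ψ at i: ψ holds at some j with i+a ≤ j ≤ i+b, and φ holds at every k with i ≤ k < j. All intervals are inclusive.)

Need some j in [6,8] with (A & B), and B at every k in [6,j-1].
  j=6: (A & B) false.
  j=7: (A & B) false.
  j=8: (A & B) false.
No j in the window works → until fails.

No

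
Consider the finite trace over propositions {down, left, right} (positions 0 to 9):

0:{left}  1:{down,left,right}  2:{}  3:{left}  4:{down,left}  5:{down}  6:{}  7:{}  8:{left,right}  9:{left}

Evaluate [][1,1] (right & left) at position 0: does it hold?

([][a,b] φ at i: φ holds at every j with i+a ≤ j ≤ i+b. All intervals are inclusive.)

Yes

Check (right & left) at every j in [1,1]:
  j=1: true
All positions satisfy it → formula holds.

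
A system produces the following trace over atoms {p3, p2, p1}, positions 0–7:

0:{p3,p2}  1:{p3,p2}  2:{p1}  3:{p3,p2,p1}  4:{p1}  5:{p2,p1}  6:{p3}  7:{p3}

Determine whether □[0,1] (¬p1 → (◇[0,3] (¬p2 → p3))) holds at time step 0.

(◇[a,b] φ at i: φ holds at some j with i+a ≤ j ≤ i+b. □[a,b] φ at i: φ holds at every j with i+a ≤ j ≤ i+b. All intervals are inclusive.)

True

Check (¬p1 → (◇[0,3] (¬p2 → p3))) at every j in [0,1]:
  j=0: antecedent true; consequent holds (witness at 0) → ✓
  j=1: antecedent true; consequent holds (witness at 1) → ✓
All positions satisfy it → formula holds.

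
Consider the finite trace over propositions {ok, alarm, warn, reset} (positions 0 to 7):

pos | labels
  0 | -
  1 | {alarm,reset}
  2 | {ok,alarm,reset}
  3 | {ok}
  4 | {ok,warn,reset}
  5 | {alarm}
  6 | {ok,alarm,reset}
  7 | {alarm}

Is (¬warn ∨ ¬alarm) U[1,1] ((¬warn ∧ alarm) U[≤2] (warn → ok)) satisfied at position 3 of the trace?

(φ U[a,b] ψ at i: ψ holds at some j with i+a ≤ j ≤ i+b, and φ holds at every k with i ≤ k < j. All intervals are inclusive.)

Need some j in [4,4] with ((¬warn ∧ alarm) U[≤2] (warn → ok)), and (¬warn ∨ ¬alarm) at every k in [3,j-1].
  j=4: ((¬warn ∧ alarm) U[≤2] (warn → ok)) holds; (¬warn ∨ ¬alarm) holds at every k in [3,3] → satisfied.

Holds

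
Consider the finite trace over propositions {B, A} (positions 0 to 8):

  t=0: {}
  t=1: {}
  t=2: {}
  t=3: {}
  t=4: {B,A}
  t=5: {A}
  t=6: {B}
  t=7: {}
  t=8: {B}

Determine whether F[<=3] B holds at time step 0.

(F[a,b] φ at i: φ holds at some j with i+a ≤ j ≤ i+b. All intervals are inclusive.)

False

Check B at each j in [0,3]:
  j=0: false
  j=1: false
  j=2: false
  j=3: false
No position in the window satisfies it → formula fails.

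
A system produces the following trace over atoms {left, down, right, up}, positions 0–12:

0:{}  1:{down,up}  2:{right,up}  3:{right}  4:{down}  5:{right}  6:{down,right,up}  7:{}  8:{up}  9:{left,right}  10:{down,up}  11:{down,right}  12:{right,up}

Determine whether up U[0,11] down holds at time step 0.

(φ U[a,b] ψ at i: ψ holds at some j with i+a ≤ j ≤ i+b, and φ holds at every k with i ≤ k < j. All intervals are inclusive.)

False

Need some j in [0,11] with down, and up at every k in [0,j-1].
  j=0: down false.
  j=1: down holds, but up fails at k=0 → not this j.
  j=2: down false.
  j=3: down false.
  j=4: down holds, but up fails at k=0 → not this j.
  j=5: down false.
  j=6: down holds, but up fails at k=0 → not this j.
  j=7: down false.
  j=8: down false.
  j=9: down false.
  j=10: down holds, but up fails at k=0 → not this j.
  j=11: down holds, but up fails at k=0 → not this j.
No j in the window works → until fails.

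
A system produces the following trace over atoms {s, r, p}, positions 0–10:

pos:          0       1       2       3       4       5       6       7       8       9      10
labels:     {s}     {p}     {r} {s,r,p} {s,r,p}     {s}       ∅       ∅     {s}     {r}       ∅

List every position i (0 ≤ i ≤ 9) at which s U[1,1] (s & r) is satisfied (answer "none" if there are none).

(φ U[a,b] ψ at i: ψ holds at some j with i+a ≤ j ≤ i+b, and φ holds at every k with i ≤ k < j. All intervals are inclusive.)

Evaluate at each i in [0,9]:
  i=0: ✗ (no rhs in [1,1])
  i=1: ✗ (no rhs in [2,2])
  i=2: ✗ (lhs fails at k=2 before rhs at j=3)
  i=3: ✓ (rhs at j=4; lhs holds on [3,3])
  i=4: ✗ (no rhs in [5,5])
  i=5: ✗ (no rhs in [6,6])
  i=6: ✗ (no rhs in [7,7])
  i=7: ✗ (no rhs in [8,8])
  i=8: ✗ (no rhs in [9,9])
  i=9: ✗ (no rhs in [10,10])

3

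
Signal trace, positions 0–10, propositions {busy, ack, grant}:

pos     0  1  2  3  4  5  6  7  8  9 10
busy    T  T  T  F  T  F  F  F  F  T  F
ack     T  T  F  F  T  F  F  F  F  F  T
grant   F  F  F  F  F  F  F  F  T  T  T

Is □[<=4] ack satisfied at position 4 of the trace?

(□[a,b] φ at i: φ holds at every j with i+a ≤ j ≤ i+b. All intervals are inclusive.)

Check ack at every j in [4,8]:
  j=4: true
  j=5: false
  j=6: false
  j=7: false
  j=8: false
Fails at j=5 → formula fails.

False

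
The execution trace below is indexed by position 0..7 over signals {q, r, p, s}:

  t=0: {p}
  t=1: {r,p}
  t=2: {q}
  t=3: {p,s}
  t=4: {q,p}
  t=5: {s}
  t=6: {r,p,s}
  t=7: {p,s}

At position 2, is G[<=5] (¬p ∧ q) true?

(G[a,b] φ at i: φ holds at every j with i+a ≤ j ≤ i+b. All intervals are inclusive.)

Check (¬p ∧ q) at every j in [2,7]:
  j=2: true
  j=3: false
  j=4: false
  j=5: false
  j=6: false
  j=7: false
Fails at j=3 → formula fails.

No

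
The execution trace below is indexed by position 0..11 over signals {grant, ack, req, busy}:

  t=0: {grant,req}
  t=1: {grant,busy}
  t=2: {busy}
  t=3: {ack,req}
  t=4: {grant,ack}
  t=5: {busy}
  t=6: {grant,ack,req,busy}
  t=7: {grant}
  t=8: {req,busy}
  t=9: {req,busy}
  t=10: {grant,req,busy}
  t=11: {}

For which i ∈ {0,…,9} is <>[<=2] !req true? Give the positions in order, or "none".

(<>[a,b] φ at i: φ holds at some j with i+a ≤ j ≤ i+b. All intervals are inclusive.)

Evaluate at each i in [0,9]:
  i=0: ✓ (witness j=1)
  i=1: ✓ (witness j=1)
  i=2: ✓ (witness j=2)
  i=3: ✓ (witness j=4)
  i=4: ✓ (witness j=4)
  i=5: ✓ (witness j=5)
  i=6: ✓ (witness j=7)
  i=7: ✓ (witness j=7)
  i=8: ✗ (none in [8,10])
  i=9: ✓ (witness j=11)

0, 1, 2, 3, 4, 5, 6, 7, 9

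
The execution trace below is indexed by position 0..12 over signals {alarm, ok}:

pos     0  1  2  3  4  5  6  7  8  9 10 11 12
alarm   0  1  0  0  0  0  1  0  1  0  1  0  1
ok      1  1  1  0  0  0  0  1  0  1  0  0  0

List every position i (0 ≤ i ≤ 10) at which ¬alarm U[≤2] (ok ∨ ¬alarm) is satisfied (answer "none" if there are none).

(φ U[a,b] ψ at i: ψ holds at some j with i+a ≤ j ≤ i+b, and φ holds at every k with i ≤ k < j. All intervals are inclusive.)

Evaluate at each i in [0,10]:
  i=0: ✓ (rhs at j=0)
  i=1: ✓ (rhs at j=1)
  i=2: ✓ (rhs at j=2)
  i=3: ✓ (rhs at j=3)
  i=4: ✓ (rhs at j=4)
  i=5: ✓ (rhs at j=5)
  i=6: ✗ (lhs fails at k=6 before rhs at j=7)
  i=7: ✓ (rhs at j=7)
  i=8: ✗ (lhs fails at k=8 before rhs at j=9)
  i=9: ✓ (rhs at j=9)
  i=10: ✗ (lhs fails at k=10 before rhs at j=11)

0, 1, 2, 3, 4, 5, 7, 9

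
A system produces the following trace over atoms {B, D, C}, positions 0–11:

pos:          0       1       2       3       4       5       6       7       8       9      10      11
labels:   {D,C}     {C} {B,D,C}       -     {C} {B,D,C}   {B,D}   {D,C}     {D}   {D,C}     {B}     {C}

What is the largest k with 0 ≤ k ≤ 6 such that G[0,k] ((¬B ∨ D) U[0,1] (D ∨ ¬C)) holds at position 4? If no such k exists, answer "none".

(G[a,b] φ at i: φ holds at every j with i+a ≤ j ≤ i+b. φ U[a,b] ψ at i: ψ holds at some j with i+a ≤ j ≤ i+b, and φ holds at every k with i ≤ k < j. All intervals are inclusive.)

((¬B ∨ D) U[0,1] (D ∨ ¬C)) must hold from j=4 onward; find where it first fails.
  j=4: holds
  j=5: holds
  j=6: holds
  j=7: holds
  j=8: holds
  j=9: holds
  j=10: holds
Holds through j=10; largest k = 6.

6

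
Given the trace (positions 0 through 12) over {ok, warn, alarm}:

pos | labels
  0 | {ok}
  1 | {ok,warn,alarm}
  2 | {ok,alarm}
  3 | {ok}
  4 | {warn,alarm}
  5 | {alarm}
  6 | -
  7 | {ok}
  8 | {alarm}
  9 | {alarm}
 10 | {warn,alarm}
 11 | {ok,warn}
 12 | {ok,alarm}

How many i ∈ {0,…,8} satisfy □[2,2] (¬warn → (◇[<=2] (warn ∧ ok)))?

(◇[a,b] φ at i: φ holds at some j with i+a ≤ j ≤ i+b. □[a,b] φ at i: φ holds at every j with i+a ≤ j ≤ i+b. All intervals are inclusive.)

Evaluate at each i in [0,8]:
  i=0: ✗ (fails at j=2)
  i=1: ✗ (fails at j=3)
  i=2: ✓ (all of [4,4])
  i=3: ✗ (fails at j=5)
  i=4: ✗ (fails at j=6)
  i=5: ✗ (fails at j=7)
  i=6: ✗ (fails at j=8)
  i=7: ✓ (all of [9,9])
  i=8: ✓ (all of [10,10])
Positions where it holds: {2, 7, 8} → 3.

3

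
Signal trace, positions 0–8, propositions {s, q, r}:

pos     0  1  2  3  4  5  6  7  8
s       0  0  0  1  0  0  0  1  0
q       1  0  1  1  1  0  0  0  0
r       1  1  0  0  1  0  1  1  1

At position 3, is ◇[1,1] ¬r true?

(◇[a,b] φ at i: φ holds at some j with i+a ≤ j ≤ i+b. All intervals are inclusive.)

Does not hold

Check ¬r at each j in [4,4]:
  j=4: false
No position in the window satisfies it → formula fails.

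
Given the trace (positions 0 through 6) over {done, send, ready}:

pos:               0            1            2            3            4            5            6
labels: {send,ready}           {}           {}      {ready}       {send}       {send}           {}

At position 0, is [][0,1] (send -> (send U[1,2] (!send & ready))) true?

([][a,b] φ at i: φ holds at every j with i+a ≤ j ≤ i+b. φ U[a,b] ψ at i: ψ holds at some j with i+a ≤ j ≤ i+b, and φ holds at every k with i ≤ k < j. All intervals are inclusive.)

No

Check (send -> (send U[1,2] (!send & ready))) at every j in [0,1]:
  j=0: antecedent true; consequent fails → ✗
  j=1: antecedent false → ✓
Fails at j=0 → formula fails.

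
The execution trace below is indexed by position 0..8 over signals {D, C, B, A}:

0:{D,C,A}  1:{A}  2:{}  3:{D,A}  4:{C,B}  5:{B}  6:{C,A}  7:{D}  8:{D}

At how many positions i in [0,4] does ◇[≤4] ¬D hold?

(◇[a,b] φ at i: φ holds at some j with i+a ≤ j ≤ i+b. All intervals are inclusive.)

5

Evaluate at each i in [0,4]:
  i=0: ✓ (witness j=1)
  i=1: ✓ (witness j=1)
  i=2: ✓ (witness j=2)
  i=3: ✓ (witness j=4)
  i=4: ✓ (witness j=4)
Positions where it holds: {0, 1, 2, 3, 4} → 5.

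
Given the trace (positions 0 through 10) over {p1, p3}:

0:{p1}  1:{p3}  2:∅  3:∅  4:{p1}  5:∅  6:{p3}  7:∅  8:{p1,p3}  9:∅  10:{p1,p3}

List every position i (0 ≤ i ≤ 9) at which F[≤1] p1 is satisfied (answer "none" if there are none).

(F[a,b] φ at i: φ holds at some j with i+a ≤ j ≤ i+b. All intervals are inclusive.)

Evaluate at each i in [0,9]:
  i=0: ✓ (witness j=0)
  i=1: ✗ (none in [1,2])
  i=2: ✗ (none in [2,3])
  i=3: ✓ (witness j=4)
  i=4: ✓ (witness j=4)
  i=5: ✗ (none in [5,6])
  i=6: ✗ (none in [6,7])
  i=7: ✓ (witness j=8)
  i=8: ✓ (witness j=8)
  i=9: ✓ (witness j=10)

0, 3, 4, 7, 8, 9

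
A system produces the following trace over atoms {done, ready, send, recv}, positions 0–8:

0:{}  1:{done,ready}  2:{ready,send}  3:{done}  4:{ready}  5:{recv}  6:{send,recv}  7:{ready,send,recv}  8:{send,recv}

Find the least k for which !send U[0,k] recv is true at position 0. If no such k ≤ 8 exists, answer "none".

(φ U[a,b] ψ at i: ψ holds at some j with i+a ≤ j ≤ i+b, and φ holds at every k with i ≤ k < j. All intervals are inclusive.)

Need earliest j ≥ 0 with recv, and !send at every k in [0,j-1].
  j=0: rhs fails.
  j=1: rhs fails.
  j=2: rhs fails.
  j=3: rhs fails.
  j=4: rhs fails.
  j=5: rhs holds but lhs fails at k=2.
  j=6: rhs holds but lhs fails at k=2.
  j=7: rhs holds but lhs fails at k=2.
  j=8: rhs holds but lhs fails at k=2.
No witness within the range → none.

none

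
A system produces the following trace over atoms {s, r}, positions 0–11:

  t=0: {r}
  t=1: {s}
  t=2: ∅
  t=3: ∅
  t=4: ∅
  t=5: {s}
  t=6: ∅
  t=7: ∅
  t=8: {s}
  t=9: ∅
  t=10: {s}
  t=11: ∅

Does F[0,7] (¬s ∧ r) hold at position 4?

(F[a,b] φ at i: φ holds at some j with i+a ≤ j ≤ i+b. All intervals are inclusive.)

Check (¬s ∧ r) at each j in [4,11]:
  j=4: false
  j=5: false
  j=6: false
  j=7: false
  j=8: false
  j=9: false
  j=10: false
  j=11: false
No position in the window satisfies it → formula fails.

Does not hold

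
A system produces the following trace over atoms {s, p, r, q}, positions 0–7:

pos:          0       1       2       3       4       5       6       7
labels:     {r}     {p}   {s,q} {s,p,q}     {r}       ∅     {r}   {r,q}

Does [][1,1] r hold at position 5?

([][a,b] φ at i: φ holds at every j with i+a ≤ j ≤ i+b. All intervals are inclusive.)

Check r at every j in [6,6]:
  j=6: true
All positions satisfy it → formula holds.

Yes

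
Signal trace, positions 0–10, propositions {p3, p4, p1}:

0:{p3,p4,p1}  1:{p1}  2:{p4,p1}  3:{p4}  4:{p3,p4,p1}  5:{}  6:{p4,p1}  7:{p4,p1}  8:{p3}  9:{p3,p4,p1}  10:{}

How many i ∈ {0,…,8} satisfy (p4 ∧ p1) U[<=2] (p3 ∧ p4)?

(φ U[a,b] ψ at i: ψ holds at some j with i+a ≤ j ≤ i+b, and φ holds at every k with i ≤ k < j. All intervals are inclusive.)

Evaluate at each i in [0,8]:
  i=0: ✓ (rhs at j=0)
  i=1: ✗ (no rhs in [1,3])
  i=2: ✗ (lhs fails at k=3 before rhs at j=4)
  i=3: ✗ (lhs fails at k=3 before rhs at j=4)
  i=4: ✓ (rhs at j=4)
  i=5: ✗ (no rhs in [5,7])
  i=6: ✗ (no rhs in [6,8])
  i=7: ✗ (lhs fails at k=8 before rhs at j=9)
  i=8: ✗ (lhs fails at k=8 before rhs at j=9)
Positions where it holds: {0, 4} → 2.

2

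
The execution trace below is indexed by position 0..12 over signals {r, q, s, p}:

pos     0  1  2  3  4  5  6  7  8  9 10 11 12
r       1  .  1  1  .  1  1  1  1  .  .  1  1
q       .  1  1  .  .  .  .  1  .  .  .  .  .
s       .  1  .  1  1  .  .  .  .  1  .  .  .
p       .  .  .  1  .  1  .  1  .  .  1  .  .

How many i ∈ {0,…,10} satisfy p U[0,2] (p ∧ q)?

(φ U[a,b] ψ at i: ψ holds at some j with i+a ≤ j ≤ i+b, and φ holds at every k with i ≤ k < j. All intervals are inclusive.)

Evaluate at each i in [0,10]:
  i=0: ✗ (no rhs in [0,2])
  i=1: ✗ (no rhs in [1,3])
  i=2: ✗ (no rhs in [2,4])
  i=3: ✗ (no rhs in [3,5])
  i=4: ✗ (no rhs in [4,6])
  i=5: ✗ (lhs fails at k=6 before rhs at j=7)
  i=6: ✗ (lhs fails at k=6 before rhs at j=7)
  i=7: ✓ (rhs at j=7)
  i=8: ✗ (no rhs in [8,10])
  i=9: ✗ (no rhs in [9,11])
  i=10: ✗ (no rhs in [10,12])
Positions where it holds: {7} → 1.

1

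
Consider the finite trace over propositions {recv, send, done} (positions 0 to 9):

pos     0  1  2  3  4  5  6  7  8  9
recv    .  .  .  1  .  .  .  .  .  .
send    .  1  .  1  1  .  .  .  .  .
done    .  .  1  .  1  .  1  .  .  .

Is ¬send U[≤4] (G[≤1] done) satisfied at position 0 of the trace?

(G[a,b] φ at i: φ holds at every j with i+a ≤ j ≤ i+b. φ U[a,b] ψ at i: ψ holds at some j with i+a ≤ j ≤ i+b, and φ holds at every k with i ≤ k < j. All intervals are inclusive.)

No

Need some j in [0,4] with G[≤1] done, and ¬send at every k in [0,j-1].
  j=0: G[≤1] done — fails at 0.
  j=1: G[≤1] done — fails at 1.
  j=2: G[≤1] done — fails at 3.
  j=3: G[≤1] done — fails at 3.
  j=4: G[≤1] done — fails at 5.
No j in the window works → until fails.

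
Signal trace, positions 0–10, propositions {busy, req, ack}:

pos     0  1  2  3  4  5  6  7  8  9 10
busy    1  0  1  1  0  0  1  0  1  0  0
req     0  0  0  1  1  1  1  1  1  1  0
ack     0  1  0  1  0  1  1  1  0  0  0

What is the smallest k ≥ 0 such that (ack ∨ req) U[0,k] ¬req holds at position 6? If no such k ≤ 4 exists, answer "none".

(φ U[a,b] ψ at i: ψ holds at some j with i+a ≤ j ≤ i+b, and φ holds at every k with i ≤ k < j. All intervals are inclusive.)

4

Need earliest j ≥ 6 with ¬req, and (ack ∨ req) at every k in [6,j-1].
  j=6: rhs fails.
  j=7: rhs fails.
  j=8: rhs fails.
  j=9: rhs fails.
  j=10: rhs holds; lhs holds on [6,9]. k = 4.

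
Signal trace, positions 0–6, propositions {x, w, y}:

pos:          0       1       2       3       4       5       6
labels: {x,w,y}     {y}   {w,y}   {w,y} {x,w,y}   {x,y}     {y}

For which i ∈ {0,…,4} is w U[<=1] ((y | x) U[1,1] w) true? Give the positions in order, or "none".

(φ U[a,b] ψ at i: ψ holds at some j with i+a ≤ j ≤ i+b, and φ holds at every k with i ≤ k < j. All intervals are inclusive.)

0, 1, 2, 3

Evaluate at each i in [0,4]:
  i=0: ✓ (rhs at j=1; lhs holds on [0,0])
  i=1: ✓ (rhs at j=1)
  i=2: ✓ (rhs at j=2)
  i=3: ✓ (rhs at j=3)
  i=4: ✗ (no rhs in [4,5])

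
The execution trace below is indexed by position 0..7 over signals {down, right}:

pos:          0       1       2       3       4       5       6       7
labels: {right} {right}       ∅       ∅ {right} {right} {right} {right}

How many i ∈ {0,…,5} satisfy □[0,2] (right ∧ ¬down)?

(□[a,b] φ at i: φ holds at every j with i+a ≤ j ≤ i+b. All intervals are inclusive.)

2

Evaluate at each i in [0,5]:
  i=0: ✗ (fails at j=2)
  i=1: ✗ (fails at j=2)
  i=2: ✗ (fails at j=2)
  i=3: ✗ (fails at j=3)
  i=4: ✓ (all of [4,6])
  i=5: ✓ (all of [5,7])
Positions where it holds: {4, 5} → 2.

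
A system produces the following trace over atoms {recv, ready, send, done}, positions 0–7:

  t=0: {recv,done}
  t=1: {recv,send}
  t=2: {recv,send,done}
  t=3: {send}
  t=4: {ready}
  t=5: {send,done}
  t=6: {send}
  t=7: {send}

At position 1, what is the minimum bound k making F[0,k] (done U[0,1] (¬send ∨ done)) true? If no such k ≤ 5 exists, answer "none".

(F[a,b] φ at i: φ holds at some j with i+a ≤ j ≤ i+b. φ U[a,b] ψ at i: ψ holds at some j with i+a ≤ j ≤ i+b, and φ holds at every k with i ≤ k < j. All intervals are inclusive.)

1

Scan j = 1,2,… for (done U[0,1] (¬send ∨ done)):
  j=1: fails
  j=2: holds
First hit at j=2, so smallest k = 2-1 = 1.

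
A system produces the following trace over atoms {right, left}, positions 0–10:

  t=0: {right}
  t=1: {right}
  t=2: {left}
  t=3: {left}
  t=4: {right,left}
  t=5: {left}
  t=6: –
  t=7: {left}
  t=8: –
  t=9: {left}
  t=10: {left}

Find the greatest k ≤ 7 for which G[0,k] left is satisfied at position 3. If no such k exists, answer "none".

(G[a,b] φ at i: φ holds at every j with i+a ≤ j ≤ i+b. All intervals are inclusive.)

left must hold from j=3 onward; find where it first fails.
  j=3: holds
  j=4: holds
  j=5: holds
  j=6: fails
Holds on [3,5], so largest k = 2.

2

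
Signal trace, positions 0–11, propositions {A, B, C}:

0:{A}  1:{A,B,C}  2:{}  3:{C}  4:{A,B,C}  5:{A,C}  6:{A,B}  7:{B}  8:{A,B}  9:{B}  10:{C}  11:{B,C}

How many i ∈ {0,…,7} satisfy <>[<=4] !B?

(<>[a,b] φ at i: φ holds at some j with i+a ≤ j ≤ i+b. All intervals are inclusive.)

8

Evaluate at each i in [0,7]:
  i=0: ✓ (witness j=0)
  i=1: ✓ (witness j=2)
  i=2: ✓ (witness j=2)
  i=3: ✓ (witness j=3)
  i=4: ✓ (witness j=5)
  i=5: ✓ (witness j=5)
  i=6: ✓ (witness j=10)
  i=7: ✓ (witness j=10)
Positions where it holds: {0, 1, 2, 3, 4, 5, 6, 7} → 8.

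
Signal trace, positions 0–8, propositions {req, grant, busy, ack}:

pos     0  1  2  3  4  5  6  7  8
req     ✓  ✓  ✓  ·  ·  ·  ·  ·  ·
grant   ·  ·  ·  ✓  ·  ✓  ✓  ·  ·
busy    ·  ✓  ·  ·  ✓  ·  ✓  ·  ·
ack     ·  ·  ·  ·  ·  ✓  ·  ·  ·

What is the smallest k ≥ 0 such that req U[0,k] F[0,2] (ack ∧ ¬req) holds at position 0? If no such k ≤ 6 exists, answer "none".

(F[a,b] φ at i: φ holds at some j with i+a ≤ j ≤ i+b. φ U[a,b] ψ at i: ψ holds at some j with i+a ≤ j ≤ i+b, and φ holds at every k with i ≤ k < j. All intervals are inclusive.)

Need earliest j ≥ 0 with F[0,2] (ack ∧ ¬req), and req at every k in [0,j-1].
  j=0: rhs fails.
  j=1: rhs fails.
  j=2: rhs fails.
  j=3: rhs holds; lhs holds on [0,2]. k = 3.

3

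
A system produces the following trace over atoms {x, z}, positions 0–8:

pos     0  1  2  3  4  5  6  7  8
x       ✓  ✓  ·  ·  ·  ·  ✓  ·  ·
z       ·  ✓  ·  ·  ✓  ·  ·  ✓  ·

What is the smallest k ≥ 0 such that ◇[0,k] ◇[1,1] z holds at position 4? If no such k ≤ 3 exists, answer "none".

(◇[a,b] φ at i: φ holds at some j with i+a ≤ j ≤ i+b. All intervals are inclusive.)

Scan j = 4,5,… for ◇[1,1] z:
  j=4: fails
  j=5: fails
  j=6: holds
First hit at j=6, so smallest k = 6-4 = 2.

2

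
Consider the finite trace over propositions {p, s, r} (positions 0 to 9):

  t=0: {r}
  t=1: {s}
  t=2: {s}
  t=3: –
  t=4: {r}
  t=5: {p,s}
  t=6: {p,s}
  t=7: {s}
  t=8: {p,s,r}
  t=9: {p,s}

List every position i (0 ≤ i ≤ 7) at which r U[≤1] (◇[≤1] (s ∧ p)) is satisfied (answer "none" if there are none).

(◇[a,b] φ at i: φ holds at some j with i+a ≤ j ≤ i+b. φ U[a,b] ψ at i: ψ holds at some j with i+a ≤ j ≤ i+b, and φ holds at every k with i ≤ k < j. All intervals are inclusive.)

4, 5, 6, 7

Evaluate at each i in [0,7]:
  i=0: ✗ (no rhs in [0,1])
  i=1: ✗ (no rhs in [1,2])
  i=2: ✗ (no rhs in [2,3])
  i=3: ✗ (lhs fails at k=3 before rhs at j=4)
  i=4: ✓ (rhs at j=4)
  i=5: ✓ (rhs at j=5)
  i=6: ✓ (rhs at j=6)
  i=7: ✓ (rhs at j=7)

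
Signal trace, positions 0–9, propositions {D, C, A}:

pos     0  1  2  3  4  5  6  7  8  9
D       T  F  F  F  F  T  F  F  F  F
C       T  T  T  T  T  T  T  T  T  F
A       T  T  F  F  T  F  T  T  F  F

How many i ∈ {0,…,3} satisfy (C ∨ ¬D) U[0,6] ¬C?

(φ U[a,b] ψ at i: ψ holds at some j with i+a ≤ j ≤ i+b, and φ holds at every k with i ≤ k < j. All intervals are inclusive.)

Evaluate at each i in [0,3]:
  i=0: ✗ (no rhs in [0,6])
  i=1: ✗ (no rhs in [1,7])
  i=2: ✗ (no rhs in [2,8])
  i=3: ✓ (rhs at j=9; lhs holds on [3,8])
Positions where it holds: {3} → 1.

1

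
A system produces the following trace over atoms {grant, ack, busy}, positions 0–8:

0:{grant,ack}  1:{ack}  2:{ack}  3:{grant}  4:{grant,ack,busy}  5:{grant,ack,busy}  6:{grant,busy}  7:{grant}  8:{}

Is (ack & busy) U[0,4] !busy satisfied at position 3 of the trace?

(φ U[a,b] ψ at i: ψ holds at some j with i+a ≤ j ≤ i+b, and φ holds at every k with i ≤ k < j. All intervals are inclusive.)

True

Need some j in [3,7] with !busy, and (ack & busy) at every k in [3,j-1].
  j=3: !busy holds; no prefix to check → satisfied.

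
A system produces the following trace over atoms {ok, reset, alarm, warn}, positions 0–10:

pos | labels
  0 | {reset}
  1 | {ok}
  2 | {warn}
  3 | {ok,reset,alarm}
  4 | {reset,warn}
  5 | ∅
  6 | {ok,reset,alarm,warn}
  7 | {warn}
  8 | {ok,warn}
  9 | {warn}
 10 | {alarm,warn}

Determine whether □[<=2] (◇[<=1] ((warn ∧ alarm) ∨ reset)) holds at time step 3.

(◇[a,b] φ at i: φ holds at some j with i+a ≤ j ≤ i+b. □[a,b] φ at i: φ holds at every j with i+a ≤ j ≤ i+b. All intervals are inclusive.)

Yes

Check ◇[<=1] ((warn ∧ alarm) ∨ reset) at every j in [3,5]:
  j=3: holds (witness at 3)
  j=4: holds (witness at 4)
  j=5: holds (witness at 6)
All positions satisfy it → formula holds.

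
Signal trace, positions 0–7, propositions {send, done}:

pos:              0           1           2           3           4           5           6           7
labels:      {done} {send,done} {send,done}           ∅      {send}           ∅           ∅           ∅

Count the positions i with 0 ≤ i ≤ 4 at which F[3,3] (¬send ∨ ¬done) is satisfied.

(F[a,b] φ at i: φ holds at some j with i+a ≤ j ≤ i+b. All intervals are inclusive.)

Evaluate at each i in [0,4]:
  i=0: ✓ (witness j=3)
  i=1: ✓ (witness j=4)
  i=2: ✓ (witness j=5)
  i=3: ✓ (witness j=6)
  i=4: ✓ (witness j=7)
Positions where it holds: {0, 1, 2, 3, 4} → 5.

5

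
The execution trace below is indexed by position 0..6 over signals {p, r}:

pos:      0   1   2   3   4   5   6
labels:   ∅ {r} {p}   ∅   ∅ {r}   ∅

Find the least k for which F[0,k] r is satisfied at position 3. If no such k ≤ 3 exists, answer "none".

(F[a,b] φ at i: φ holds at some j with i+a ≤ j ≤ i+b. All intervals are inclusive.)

Scan j = 3,4,… for r:
  j=3: fails
  j=4: fails
  j=5: holds
First hit at j=5, so smallest k = 5-3 = 2.

2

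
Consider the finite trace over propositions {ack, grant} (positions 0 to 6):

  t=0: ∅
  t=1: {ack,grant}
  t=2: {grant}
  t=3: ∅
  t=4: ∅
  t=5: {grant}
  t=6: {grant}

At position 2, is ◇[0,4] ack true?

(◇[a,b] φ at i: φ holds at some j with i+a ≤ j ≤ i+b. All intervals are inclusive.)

False

Check ack at each j in [2,6]:
  j=2: false
  j=3: false
  j=4: false
  j=5: false
  j=6: false
No position in the window satisfies it → formula fails.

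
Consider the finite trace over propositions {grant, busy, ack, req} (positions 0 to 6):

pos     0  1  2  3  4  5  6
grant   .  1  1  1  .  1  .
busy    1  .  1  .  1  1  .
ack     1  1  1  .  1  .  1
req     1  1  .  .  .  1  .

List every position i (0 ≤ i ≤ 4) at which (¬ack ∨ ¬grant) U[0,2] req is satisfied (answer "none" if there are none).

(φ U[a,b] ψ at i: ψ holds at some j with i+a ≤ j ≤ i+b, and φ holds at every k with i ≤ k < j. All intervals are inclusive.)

Evaluate at each i in [0,4]:
  i=0: ✓ (rhs at j=0)
  i=1: ✓ (rhs at j=1)
  i=2: ✗ (no rhs in [2,4])
  i=3: ✓ (rhs at j=5; lhs holds on [3,4])
  i=4: ✓ (rhs at j=5; lhs holds on [4,4])

0, 1, 3, 4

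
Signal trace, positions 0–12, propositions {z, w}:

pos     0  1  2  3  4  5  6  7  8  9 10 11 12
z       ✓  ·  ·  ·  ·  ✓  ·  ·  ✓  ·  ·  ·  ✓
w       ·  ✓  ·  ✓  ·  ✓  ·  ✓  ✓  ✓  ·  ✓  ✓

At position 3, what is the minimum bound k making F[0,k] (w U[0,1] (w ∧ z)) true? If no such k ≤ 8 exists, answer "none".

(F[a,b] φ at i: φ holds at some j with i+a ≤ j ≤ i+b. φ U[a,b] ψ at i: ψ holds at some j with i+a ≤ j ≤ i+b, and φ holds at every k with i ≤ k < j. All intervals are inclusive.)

Scan j = 3,4,… for (w U[0,1] (w ∧ z)):
  j=3: fails
  j=4: fails
  j=5: holds
First hit at j=5, so smallest k = 5-3 = 2.

2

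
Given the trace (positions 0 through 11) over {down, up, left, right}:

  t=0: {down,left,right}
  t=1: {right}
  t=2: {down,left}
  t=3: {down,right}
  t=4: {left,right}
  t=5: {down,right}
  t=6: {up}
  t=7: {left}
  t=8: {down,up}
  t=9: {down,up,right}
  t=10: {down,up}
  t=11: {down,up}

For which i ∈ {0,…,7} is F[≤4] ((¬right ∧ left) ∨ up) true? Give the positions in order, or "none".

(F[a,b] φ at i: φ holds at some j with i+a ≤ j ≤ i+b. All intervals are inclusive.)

0, 1, 2, 3, 4, 5, 6, 7

Evaluate at each i in [0,7]:
  i=0: ✓ (witness j=2)
  i=1: ✓ (witness j=2)
  i=2: ✓ (witness j=2)
  i=3: ✓ (witness j=6)
  i=4: ✓ (witness j=6)
  i=5: ✓ (witness j=6)
  i=6: ✓ (witness j=6)
  i=7: ✓ (witness j=7)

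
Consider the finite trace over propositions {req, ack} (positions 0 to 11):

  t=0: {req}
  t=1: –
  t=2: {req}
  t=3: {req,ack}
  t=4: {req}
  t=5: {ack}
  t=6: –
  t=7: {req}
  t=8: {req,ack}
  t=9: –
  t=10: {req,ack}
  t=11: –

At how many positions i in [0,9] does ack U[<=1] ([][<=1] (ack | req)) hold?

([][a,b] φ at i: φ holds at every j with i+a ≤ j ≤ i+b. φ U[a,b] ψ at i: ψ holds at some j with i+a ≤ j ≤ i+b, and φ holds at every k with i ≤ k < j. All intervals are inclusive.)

Evaluate at each i in [0,9]:
  i=0: ✗ (no rhs in [0,1])
  i=1: ✗ (lhs fails at k=1 before rhs at j=2)
  i=2: ✓ (rhs at j=2)
  i=3: ✓ (rhs at j=3)
  i=4: ✓ (rhs at j=4)
  i=5: ✗ (no rhs in [5,6])
  i=6: ✗ (lhs fails at k=6 before rhs at j=7)
  i=7: ✓ (rhs at j=7)
  i=8: ✗ (no rhs in [8,9])
  i=9: ✗ (no rhs in [9,10])
Positions where it holds: {2, 3, 4, 7} → 4.

4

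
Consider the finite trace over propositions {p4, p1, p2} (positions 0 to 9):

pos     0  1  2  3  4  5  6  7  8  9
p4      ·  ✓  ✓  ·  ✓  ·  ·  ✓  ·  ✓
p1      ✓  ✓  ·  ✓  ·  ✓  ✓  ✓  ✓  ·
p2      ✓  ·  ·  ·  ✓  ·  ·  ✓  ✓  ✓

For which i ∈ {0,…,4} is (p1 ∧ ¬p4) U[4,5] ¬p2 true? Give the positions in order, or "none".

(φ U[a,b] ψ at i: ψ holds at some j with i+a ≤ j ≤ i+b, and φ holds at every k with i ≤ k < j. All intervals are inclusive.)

Evaluate at each i in [0,4]:
  i=0: ✗ (lhs fails at k=1 before rhs at j=5)
  i=1: ✗ (lhs fails at k=1 before rhs at j=5)
  i=2: ✗ (lhs fails at k=2 before rhs at j=6)
  i=3: ✗ (no rhs in [7,8])
  i=4: ✗ (no rhs in [8,9])

none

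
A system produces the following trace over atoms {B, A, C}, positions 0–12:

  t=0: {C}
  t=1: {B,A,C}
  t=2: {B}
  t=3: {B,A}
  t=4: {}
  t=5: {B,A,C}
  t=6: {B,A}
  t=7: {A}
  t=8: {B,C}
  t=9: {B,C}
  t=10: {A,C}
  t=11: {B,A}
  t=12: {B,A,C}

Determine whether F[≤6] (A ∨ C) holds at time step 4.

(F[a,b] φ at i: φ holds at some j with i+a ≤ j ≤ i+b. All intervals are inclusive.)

Check (A ∨ C) at each j in [4,10]:
  j=4: false
  j=5: true
  j=6: true
  j=7: true
  j=8: true
  j=9: true
  j=10: true
Found at j=5 → formula holds.

Yes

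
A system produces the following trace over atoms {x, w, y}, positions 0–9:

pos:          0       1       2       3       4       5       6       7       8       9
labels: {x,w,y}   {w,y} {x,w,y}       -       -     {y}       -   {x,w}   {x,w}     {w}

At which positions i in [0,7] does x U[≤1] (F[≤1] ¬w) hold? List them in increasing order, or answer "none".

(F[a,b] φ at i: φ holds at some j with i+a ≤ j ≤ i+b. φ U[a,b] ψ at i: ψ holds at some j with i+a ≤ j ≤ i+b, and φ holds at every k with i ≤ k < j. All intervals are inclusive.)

2, 3, 4, 5, 6

Evaluate at each i in [0,7]:
  i=0: ✗ (no rhs in [0,1])
  i=1: ✗ (lhs fails at k=1 before rhs at j=2)
  i=2: ✓ (rhs at j=2)
  i=3: ✓ (rhs at j=3)
  i=4: ✓ (rhs at j=4)
  i=5: ✓ (rhs at j=5)
  i=6: ✓ (rhs at j=6)
  i=7: ✗ (no rhs in [7,8])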